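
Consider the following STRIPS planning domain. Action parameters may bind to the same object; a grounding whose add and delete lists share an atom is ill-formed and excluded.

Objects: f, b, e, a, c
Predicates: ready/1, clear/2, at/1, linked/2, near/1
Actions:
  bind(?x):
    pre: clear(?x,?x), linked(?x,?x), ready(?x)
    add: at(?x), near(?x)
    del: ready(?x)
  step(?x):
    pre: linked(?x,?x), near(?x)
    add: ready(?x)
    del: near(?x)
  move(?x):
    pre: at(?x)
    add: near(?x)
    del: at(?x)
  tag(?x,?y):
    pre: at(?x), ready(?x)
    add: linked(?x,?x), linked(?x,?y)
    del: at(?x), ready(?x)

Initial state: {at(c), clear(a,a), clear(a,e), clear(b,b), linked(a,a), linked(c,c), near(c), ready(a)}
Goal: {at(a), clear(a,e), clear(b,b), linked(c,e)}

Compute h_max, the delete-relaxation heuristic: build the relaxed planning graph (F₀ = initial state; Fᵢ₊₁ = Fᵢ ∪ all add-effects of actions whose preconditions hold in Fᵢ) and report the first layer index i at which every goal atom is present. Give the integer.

2

F0 = init (8 atoms)
F1 = F0 ∪ {at(a), near(a), ready(c)}  (11 atoms)
F2 = F1 ∪ {linked(a,b), linked(a,c), linked(a,e), linked(a,f), linked(c,a), linked(c,b), linked(c,e), linked(c,f)}  (19 atoms)
goal ⊆ F2  ⇒  h_max = 2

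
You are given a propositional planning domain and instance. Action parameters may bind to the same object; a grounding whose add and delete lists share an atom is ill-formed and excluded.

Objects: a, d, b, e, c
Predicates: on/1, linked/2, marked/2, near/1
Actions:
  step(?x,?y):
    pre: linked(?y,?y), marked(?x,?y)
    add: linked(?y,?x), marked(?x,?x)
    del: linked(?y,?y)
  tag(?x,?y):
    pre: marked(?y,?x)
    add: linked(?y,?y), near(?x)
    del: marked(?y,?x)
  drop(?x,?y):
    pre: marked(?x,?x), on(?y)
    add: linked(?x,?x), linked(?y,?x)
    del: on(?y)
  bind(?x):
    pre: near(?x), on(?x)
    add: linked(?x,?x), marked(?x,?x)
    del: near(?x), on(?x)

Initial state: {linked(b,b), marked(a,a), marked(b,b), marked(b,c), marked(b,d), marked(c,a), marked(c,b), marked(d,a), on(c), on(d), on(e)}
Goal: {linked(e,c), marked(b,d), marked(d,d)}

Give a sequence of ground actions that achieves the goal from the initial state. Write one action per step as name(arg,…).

step(c,b); tag(a,a); step(d,a); drop(c,e)

1. step(c,b)  →  {linked(b,c), marked(a,a), marked(b,b), marked(b,c), marked(b,d), marked(c,a), marked(c,b), marked(c,c), marked(d,a), on(c), on(d), on(e)}
2. tag(a,a)  →  {linked(a,a), linked(b,c), marked(b,b), marked(b,c), marked(b,d), marked(c,a), marked(c,b), marked(c,c), marked(d,a), near(a), on(c), on(d), on(e)}
3. step(d,a)  →  {linked(a,d), linked(b,c), marked(b,b), marked(b,c), marked(b,d), marked(c,a), marked(c,b), marked(c,c), marked(d,a), marked(d,d), near(a), on(c), on(d), on(e)}
4. drop(c,e)  →  {linked(a,d), linked(b,c), linked(c,c), linked(e,c), marked(b,b), marked(b,c), marked(b,d), marked(c,a), marked(c,b), marked(c,c), marked(d,a), marked(d,d), near(a), on(c), on(d)}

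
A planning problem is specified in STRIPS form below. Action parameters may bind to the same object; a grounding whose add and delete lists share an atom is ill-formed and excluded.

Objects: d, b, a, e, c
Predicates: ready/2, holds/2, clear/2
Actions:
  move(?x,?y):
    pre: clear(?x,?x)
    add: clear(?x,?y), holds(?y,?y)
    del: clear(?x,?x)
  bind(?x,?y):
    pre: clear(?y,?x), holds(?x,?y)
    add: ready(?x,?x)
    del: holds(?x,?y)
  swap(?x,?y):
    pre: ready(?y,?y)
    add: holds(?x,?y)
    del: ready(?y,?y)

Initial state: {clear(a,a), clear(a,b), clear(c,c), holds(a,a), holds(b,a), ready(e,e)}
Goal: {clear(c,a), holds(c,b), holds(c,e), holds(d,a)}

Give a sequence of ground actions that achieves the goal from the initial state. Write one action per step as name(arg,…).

1. move(c,a)  →  {clear(a,a), clear(a,b), clear(c,a), holds(a,a), holds(b,a), ready(e,e)}
2. bind(b,a)  →  {clear(a,a), clear(a,b), clear(c,a), holds(a,a), ready(b,b), ready(e,e)}
3. bind(a,a)  →  {clear(a,a), clear(a,b), clear(c,a), ready(a,a), ready(b,b), ready(e,e)}
4. swap(d,a)  →  {clear(a,a), clear(a,b), clear(c,a), holds(d,a), ready(b,b), ready(e,e)}
5. swap(c,b)  →  {clear(a,a), clear(a,b), clear(c,a), holds(c,b), holds(d,a), ready(e,e)}
6. swap(c,e)  →  {clear(a,a), clear(a,b), clear(c,a), holds(c,b), holds(c,e), holds(d,a)}

move(c,a); bind(b,a); bind(a,a); swap(d,a); swap(c,b); swap(c,e)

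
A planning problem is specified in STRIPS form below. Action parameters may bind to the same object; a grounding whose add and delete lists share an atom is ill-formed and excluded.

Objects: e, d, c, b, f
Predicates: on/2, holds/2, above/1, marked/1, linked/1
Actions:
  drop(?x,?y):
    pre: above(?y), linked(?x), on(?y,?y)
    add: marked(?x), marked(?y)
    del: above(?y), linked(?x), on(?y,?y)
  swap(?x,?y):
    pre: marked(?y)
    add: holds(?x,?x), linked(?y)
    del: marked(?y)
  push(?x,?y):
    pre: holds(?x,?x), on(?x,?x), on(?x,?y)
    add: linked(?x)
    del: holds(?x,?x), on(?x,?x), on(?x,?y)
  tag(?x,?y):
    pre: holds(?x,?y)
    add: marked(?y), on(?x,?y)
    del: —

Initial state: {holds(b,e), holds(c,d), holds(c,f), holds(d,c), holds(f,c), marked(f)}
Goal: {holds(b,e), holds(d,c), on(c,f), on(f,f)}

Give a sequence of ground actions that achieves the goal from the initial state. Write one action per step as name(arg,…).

swap(f,f); tag(c,f); tag(f,f)

1. swap(f,f)  →  {holds(b,e), holds(c,d), holds(c,f), holds(d,c), holds(f,c), holds(f,f), linked(f)}
2. tag(c,f)  →  {holds(b,e), holds(c,d), holds(c,f), holds(d,c), holds(f,c), holds(f,f), linked(f), marked(f), on(c,f)}
3. tag(f,f)  →  {holds(b,e), holds(c,d), holds(c,f), holds(d,c), holds(f,c), holds(f,f), linked(f), marked(f), on(c,f), on(f,f)}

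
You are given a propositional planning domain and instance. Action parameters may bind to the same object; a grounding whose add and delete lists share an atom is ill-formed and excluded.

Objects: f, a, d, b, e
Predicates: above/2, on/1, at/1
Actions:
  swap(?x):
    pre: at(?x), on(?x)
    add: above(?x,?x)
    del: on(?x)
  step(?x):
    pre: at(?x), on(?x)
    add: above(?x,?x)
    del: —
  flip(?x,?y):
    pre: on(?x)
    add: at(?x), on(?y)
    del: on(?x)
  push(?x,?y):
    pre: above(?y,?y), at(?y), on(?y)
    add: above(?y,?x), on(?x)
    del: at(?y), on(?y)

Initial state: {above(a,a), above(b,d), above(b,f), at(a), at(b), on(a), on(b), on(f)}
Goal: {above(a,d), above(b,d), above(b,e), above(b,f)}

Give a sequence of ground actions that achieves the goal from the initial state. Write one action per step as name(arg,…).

step(b); push(d,a); push(e,b)

1. step(b)  →  {above(a,a), above(b,b), above(b,d), above(b,f), at(a), at(b), on(a), on(b), on(f)}
2. push(d,a)  →  {above(a,a), above(a,d), above(b,b), above(b,d), above(b,f), at(b), on(b), on(d), on(f)}
3. push(e,b)  →  {above(a,a), above(a,d), above(b,b), above(b,d), above(b,e), above(b,f), on(d), on(e), on(f)}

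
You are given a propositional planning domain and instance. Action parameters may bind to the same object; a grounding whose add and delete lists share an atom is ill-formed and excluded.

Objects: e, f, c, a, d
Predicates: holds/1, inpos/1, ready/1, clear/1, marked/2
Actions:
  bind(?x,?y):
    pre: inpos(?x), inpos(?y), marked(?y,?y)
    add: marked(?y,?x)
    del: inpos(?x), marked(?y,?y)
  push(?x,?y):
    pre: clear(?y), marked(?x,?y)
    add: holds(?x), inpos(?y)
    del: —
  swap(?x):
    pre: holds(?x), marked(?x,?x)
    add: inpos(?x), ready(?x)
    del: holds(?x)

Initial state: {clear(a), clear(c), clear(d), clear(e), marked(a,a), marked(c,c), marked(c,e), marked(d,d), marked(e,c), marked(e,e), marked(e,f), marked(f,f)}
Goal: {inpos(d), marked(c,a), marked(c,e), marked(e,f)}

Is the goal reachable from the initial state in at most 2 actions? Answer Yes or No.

1. push(e,c)  →  {clear(a), clear(c), clear(d), clear(e), holds(e), inpos(c), marked(a,a), marked(c,c), marked(c,e), marked(d,d), marked(e,c), marked(e,e), marked(e,f), marked(f,f)}
2. push(a,a)  →  {clear(a), clear(c), clear(d), clear(e), holds(a), holds(e), inpos(a), inpos(c), marked(a,a), marked(c,c), marked(c,e), marked(d,d), marked(e,c), marked(e,e), marked(e,f), marked(f,f)}
3. bind(a,c)  →  {clear(a), clear(c), clear(d), clear(e), holds(a), holds(e), inpos(c), marked(a,a), marked(c,a), marked(c,e), marked(d,d), marked(e,c), marked(e,e), marked(e,f), marked(f,f)}
4. push(d,d)  →  {clear(a), clear(c), clear(d), clear(e), holds(a), holds(d), holds(e), inpos(c), inpos(d), marked(a,a), marked(c,a), marked(c,e), marked(d,d), marked(e,c), marked(e,e), marked(e,f), marked(f,f)}
optimal plan length = 4; 4 > 2

No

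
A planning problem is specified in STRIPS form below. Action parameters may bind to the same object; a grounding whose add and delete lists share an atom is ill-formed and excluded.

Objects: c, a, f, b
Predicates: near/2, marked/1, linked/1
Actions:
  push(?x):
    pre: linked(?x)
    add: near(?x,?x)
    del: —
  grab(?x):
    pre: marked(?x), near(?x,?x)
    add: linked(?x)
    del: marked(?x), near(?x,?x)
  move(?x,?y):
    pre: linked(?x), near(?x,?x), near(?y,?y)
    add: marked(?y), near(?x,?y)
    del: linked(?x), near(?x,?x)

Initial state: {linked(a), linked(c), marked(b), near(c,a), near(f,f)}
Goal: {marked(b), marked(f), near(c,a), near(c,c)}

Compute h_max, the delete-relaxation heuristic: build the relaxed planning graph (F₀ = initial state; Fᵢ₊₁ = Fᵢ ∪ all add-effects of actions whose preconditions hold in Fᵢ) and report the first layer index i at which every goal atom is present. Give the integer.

F0 = init (5 atoms)
F1 = F0 ∪ {near(a,a), near(c,c)}  (7 atoms)
F2 = F1 ∪ {marked(a), marked(c), marked(f), near(a,c), near(a,f), near(c,f)}  (13 atoms)
goal ⊆ F2  ⇒  h_max = 2

2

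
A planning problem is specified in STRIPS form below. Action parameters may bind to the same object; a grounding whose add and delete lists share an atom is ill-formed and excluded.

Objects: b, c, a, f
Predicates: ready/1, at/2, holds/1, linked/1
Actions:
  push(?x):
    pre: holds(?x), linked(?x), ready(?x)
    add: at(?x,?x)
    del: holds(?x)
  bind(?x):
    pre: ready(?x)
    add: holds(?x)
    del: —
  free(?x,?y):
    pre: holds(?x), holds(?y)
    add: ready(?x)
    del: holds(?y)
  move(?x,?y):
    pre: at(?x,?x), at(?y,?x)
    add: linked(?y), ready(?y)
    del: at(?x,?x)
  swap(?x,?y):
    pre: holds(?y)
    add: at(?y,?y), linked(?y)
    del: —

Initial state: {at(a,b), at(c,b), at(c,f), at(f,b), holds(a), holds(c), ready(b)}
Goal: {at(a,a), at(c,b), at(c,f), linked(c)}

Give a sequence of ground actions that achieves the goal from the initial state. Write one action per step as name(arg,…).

swap(b,c); swap(b,a)

1. swap(b,c)  →  {at(a,b), at(c,b), at(c,c), at(c,f), at(f,b), holds(a), holds(c), linked(c), ready(b)}
2. swap(b,a)  →  {at(a,a), at(a,b), at(c,b), at(c,c), at(c,f), at(f,b), holds(a), holds(c), linked(a), linked(c), ready(b)}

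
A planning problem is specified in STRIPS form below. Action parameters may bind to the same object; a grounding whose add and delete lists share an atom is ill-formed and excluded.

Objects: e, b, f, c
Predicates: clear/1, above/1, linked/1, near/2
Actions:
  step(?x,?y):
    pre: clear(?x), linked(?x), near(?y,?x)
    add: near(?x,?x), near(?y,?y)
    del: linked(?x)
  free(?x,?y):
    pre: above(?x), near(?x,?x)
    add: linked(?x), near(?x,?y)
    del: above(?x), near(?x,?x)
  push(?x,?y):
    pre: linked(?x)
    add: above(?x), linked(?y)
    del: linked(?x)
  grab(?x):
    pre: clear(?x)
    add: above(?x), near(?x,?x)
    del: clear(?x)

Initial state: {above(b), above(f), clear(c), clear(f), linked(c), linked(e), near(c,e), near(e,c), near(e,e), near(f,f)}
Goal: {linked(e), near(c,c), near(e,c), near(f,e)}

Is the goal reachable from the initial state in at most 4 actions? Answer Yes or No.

Yes

1. step(c,e)  →  {above(b), above(f), clear(c), clear(f), linked(e), near(c,c), near(c,e), near(e,c), near(e,e), near(f,f)}
2. free(f,e)  →  {above(b), clear(c), clear(f), linked(e), linked(f), near(c,c), near(c,e), near(e,c), near(e,e), near(f,e)}
optimal plan length = 2; 2 ≤ 4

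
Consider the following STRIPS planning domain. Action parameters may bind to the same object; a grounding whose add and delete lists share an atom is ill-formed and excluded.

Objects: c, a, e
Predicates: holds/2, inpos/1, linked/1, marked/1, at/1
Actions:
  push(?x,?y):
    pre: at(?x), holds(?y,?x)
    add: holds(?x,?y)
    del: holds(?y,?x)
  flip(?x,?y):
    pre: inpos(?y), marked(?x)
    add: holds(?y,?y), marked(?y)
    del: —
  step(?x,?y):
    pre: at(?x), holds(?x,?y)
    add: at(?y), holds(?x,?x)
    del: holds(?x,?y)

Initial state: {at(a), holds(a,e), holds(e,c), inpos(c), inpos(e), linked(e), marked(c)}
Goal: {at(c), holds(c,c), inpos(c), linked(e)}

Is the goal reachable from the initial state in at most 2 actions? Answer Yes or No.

1. flip(c,c)  →  {at(a), holds(a,e), holds(c,c), holds(e,c), inpos(c), inpos(e), linked(e), marked(c)}
2. step(a,e)  →  {at(a), at(e), holds(a,a), holds(c,c), holds(e,c), inpos(c), inpos(e), linked(e), marked(c)}
3. step(e,c)  →  {at(a), at(c), at(e), holds(a,a), holds(c,c), holds(e,e), inpos(c), inpos(e), linked(e), marked(c)}
optimal plan length = 3; 3 > 2

No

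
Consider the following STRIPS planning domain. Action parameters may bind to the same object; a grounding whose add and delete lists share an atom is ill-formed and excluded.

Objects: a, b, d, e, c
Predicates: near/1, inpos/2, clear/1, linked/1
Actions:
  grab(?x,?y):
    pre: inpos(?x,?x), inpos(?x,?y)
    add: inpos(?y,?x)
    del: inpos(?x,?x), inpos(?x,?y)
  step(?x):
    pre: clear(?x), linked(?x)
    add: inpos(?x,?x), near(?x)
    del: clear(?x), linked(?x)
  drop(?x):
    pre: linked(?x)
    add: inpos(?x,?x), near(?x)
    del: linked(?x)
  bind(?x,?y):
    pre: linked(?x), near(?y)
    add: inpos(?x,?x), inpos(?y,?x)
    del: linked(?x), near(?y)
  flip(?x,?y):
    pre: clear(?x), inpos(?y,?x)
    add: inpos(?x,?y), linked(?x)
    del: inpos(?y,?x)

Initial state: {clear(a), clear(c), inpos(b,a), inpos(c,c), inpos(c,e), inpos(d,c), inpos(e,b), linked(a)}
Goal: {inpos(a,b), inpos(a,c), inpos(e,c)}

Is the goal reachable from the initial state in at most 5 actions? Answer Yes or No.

Yes

1. grab(c,e)  →  {clear(a), clear(c), inpos(b,a), inpos(d,c), inpos(e,b), inpos(e,c), linked(a)}
2. drop(a)  →  {clear(a), clear(c), inpos(a,a), inpos(b,a), inpos(d,c), inpos(e,b), inpos(e,c), near(a)}
3. flip(a,b)  →  {clear(a), clear(c), inpos(a,a), inpos(a,b), inpos(d,c), inpos(e,b), inpos(e,c), linked(a), near(a)}
4. flip(c,d)  →  {clear(a), clear(c), inpos(a,a), inpos(a,b), inpos(c,d), inpos(e,b), inpos(e,c), linked(a), linked(c), near(a)}
5. bind(c,a)  →  {clear(a), clear(c), inpos(a,a), inpos(a,b), inpos(a,c), inpos(c,c), inpos(c,d), inpos(e,b), inpos(e,c), linked(a)}
optimal plan length = 5; 5 ≤ 5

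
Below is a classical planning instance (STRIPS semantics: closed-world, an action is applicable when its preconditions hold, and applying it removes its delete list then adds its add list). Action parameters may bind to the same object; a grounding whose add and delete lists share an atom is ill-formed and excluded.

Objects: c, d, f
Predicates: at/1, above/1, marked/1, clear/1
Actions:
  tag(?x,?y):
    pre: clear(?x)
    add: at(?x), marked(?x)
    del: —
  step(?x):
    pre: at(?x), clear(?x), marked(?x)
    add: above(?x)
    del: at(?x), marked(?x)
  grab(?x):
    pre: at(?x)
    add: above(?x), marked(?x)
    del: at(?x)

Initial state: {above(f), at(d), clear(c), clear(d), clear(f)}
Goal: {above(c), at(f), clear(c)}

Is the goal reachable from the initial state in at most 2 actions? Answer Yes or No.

1. tag(c,c)  →  {above(f), at(c), at(d), clear(c), clear(d), clear(f), marked(c)}
2. tag(f,c)  →  {above(f), at(c), at(d), at(f), clear(c), clear(d), clear(f), marked(c), marked(f)}
3. step(c)  →  {above(c), above(f), at(d), at(f), clear(c), clear(d), clear(f), marked(f)}
optimal plan length = 3; 3 > 2

No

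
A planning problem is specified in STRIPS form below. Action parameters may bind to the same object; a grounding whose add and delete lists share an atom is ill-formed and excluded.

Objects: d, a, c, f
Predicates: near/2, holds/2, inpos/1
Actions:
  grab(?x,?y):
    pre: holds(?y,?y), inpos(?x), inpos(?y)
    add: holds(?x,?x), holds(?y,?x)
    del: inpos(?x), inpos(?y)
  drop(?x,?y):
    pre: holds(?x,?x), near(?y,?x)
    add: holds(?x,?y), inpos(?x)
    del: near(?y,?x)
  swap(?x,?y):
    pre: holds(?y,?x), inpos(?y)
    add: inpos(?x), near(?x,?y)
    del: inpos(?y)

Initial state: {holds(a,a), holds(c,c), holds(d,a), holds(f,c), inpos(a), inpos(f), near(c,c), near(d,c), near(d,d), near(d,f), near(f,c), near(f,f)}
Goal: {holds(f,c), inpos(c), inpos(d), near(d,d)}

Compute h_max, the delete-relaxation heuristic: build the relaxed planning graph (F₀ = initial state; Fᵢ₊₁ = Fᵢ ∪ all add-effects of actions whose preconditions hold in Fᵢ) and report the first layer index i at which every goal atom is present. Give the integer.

F0 = init (12 atoms)
F1 = F0 ∪ {holds(a,f), holds(c,d), holds(c,f), holds(f,f), inpos(c), near(c,f)}  (18 atoms)
F2 = F1 ∪ {holds(a,c), holds(c,a), holds(f,a), holds(f,d), inpos(d), near(f,a)}  (24 atoms)
goal ⊆ F2  ⇒  h_max = 2

2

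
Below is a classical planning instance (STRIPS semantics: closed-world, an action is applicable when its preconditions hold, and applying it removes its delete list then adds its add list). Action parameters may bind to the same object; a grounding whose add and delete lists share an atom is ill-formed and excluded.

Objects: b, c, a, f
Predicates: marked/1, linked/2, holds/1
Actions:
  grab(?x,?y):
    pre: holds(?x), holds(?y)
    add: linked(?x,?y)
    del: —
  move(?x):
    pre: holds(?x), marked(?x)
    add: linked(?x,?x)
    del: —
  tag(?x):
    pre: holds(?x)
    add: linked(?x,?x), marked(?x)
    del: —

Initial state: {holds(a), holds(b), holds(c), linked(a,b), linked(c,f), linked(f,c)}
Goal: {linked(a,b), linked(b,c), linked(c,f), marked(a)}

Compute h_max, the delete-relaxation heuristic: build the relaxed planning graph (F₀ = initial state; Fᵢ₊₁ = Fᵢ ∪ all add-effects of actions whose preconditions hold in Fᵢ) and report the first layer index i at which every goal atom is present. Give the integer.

1

F0 = init (6 atoms)
F1 = F0 ∪ {linked(a,a), linked(a,c), linked(b,a), linked(b,b), linked(b,c), linked(c,a), linked(c,b), linked(c,c), marked(a), marked(b), marked(c)}  (17 atoms)
goal ⊆ F1  ⇒  h_max = 1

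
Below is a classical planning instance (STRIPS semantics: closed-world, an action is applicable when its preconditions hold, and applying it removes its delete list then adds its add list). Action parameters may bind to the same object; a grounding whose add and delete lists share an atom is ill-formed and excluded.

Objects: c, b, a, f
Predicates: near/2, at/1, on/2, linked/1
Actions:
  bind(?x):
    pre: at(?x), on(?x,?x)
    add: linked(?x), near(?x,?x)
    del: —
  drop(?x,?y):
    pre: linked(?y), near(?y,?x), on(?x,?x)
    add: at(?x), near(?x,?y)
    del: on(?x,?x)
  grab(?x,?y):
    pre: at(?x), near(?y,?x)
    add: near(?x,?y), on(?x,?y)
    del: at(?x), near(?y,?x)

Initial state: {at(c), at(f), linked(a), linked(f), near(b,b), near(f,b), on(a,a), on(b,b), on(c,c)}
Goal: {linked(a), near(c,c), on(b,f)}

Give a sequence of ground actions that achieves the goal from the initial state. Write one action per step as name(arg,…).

1. bind(c)  →  {at(c), at(f), linked(a), linked(c), linked(f), near(b,b), near(c,c), near(f,b), on(a,a), on(b,b), on(c,c)}
2. drop(b,f)  →  {at(b), at(c), at(f), linked(a), linked(c), linked(f), near(b,b), near(b,f), near(c,c), near(f,b), on(a,a), on(c,c)}
3. grab(b,f)  →  {at(c), at(f), linked(a), linked(c), linked(f), near(b,b), near(b,f), near(c,c), on(a,a), on(b,f), on(c,c)}

bind(c); drop(b,f); grab(b,f)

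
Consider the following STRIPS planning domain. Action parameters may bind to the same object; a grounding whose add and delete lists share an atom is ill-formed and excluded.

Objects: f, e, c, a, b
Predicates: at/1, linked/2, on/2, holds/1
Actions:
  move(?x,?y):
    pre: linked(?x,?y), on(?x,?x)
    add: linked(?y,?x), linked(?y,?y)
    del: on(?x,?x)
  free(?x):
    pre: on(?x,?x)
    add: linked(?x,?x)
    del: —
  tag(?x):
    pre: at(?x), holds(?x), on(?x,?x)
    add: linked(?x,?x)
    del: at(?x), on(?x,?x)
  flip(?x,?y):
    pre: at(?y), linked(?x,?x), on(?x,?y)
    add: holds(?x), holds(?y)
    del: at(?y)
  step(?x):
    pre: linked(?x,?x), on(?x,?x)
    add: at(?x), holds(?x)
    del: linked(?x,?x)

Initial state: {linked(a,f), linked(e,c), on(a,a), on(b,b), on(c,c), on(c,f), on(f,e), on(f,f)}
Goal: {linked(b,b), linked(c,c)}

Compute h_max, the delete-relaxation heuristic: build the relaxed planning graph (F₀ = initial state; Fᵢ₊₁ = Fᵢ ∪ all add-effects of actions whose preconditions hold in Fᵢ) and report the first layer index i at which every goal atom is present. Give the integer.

F0 = init (8 atoms)
F1 = F0 ∪ {linked(a,a), linked(b,b), linked(c,c), linked(f,a), linked(f,f)}  (13 atoms)
goal ⊆ F1  ⇒  h_max = 1

1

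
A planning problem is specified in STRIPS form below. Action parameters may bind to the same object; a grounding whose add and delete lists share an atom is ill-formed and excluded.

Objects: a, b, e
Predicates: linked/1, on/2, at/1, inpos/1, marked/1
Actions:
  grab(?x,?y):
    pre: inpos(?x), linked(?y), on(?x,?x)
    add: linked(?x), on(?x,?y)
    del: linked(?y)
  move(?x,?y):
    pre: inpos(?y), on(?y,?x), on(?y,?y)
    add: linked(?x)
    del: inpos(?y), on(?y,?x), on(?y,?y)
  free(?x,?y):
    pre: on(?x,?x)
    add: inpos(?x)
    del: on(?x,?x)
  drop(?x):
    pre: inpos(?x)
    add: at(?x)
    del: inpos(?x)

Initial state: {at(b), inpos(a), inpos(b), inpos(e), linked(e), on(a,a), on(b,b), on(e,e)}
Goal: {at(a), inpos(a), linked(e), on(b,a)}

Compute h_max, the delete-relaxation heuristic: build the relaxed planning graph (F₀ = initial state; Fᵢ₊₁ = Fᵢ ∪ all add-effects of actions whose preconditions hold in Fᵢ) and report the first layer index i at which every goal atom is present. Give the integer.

2

F0 = init (8 atoms)
F1 = F0 ∪ {at(a), at(e), linked(a), linked(b), on(a,e), on(b,e)}  (14 atoms)
F2 = F1 ∪ {on(a,b), on(b,a), on(e,a), on(e,b)}  (18 atoms)
goal ⊆ F2  ⇒  h_max = 2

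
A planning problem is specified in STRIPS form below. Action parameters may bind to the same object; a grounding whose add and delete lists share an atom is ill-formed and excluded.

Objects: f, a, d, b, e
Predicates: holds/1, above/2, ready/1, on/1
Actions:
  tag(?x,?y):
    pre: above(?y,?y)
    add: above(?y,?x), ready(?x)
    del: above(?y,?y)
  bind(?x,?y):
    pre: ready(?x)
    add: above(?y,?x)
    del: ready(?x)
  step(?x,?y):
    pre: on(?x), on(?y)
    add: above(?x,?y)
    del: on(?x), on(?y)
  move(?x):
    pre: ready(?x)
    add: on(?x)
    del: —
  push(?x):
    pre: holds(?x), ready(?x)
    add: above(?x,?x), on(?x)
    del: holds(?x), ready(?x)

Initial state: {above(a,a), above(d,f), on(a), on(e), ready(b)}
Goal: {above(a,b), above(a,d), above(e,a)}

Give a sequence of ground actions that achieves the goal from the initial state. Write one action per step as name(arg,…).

1. tag(d,a)  →  {above(a,d), above(d,f), on(a), on(e), ready(b), ready(d)}
2. bind(b,a)  →  {above(a,b), above(a,d), above(d,f), on(a), on(e), ready(d)}
3. step(e,a)  →  {above(a,b), above(a,d), above(d,f), above(e,a), ready(d)}

tag(d,a); bind(b,a); step(e,a)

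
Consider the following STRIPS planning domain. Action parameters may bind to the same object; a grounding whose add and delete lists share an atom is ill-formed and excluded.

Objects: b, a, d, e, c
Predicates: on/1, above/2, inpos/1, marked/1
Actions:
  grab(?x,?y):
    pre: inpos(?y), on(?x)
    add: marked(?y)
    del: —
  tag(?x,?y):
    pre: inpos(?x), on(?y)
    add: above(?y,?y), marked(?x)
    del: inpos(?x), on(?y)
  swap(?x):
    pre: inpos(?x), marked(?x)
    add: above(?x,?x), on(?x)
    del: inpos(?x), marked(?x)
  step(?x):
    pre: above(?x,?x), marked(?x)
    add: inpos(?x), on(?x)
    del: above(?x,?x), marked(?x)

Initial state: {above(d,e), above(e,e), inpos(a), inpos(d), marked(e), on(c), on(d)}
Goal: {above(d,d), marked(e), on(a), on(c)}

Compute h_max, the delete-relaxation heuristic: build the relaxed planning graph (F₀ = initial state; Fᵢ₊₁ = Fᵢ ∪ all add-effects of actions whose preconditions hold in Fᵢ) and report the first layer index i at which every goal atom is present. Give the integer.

F0 = init (7 atoms)
F1 = F0 ∪ {above(c,c), above(d,d), inpos(e), marked(a), marked(d), on(e)}  (13 atoms)
F2 = F1 ∪ {above(a,a), on(a)}  (15 atoms)
goal ⊆ F2  ⇒  h_max = 2

2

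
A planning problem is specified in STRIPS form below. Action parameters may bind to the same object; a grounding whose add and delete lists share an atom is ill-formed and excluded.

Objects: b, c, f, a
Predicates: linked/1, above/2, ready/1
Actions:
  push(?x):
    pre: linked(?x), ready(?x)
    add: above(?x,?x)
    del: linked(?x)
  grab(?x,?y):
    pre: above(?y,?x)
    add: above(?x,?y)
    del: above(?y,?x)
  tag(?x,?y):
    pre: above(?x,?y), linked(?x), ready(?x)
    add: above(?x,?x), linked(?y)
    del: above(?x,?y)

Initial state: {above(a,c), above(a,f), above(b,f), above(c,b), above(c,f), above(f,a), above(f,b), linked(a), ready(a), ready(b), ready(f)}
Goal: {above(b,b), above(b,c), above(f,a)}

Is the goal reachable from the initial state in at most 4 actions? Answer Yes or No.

Yes

1. grab(b,c)  →  {above(a,c), above(a,f), above(b,c), above(b,f), above(c,f), above(f,a), above(f,b), linked(a), ready(a), ready(b), ready(f)}
2. tag(a,f)  →  {above(a,a), above(a,c), above(b,c), above(b,f), above(c,f), above(f,a), above(f,b), linked(a), linked(f), ready(a), ready(b), ready(f)}
3. tag(f,b)  →  {above(a,a), above(a,c), above(b,c), above(b,f), above(c,f), above(f,a), above(f,f), linked(a), linked(b), linked(f), ready(a), ready(b), ready(f)}
4. push(b)  →  {above(a,a), above(a,c), above(b,b), above(b,c), above(b,f), above(c,f), above(f,a), above(f,f), linked(a), linked(f), ready(a), ready(b), ready(f)}
optimal plan length = 4; 4 ≤ 4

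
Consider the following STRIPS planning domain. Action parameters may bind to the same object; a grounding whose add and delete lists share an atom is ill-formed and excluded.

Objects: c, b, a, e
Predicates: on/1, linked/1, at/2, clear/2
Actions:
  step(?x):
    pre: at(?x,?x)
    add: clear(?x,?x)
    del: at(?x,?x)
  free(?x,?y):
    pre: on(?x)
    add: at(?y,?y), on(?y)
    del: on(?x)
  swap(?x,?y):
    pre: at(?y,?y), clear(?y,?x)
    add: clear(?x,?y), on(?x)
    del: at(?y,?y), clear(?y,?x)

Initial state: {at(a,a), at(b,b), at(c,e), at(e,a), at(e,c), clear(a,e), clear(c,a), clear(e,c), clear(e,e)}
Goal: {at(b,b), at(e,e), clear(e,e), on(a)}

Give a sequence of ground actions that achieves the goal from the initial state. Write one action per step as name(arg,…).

1. swap(e,a)  →  {at(b,b), at(c,e), at(e,a), at(e,c), clear(c,a), clear(e,a), clear(e,c), clear(e,e), on(e)}
2. free(e,c)  →  {at(b,b), at(c,c), at(c,e), at(e,a), at(e,c), clear(c,a), clear(e,a), clear(e,c), clear(e,e), on(c)}
3. free(c,e)  →  {at(b,b), at(c,c), at(c,e), at(e,a), at(e,c), at(e,e), clear(c,a), clear(e,a), clear(e,c), clear(e,e), on(e)}
4. free(e,a)  →  {at(a,a), at(b,b), at(c,c), at(c,e), at(e,a), at(e,c), at(e,e), clear(c,a), clear(e,a), clear(e,c), clear(e,e), on(a)}

swap(e,a); free(e,c); free(c,e); free(e,a)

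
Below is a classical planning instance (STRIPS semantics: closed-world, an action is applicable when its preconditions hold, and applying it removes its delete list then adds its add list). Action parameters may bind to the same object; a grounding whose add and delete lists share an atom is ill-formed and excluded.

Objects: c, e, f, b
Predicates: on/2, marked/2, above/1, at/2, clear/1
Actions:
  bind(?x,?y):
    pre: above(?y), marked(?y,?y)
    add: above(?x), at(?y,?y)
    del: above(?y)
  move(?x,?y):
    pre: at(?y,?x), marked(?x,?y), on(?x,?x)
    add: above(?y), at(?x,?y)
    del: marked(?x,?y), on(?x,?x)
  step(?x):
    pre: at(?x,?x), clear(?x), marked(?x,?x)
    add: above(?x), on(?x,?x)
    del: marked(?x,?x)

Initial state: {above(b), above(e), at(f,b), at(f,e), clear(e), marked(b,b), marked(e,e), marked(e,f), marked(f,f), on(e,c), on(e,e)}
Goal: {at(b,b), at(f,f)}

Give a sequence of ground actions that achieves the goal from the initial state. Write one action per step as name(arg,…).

1. bind(f,b)  →  {above(e), above(f), at(b,b), at(f,b), at(f,e), clear(e), marked(b,b), marked(e,e), marked(e,f), marked(f,f), on(e,c), on(e,e)}
2. bind(c,f)  →  {above(c), above(e), at(b,b), at(f,b), at(f,e), at(f,f), clear(e), marked(b,b), marked(e,e), marked(e,f), marked(f,f), on(e,c), on(e,e)}

bind(f,b); bind(c,f)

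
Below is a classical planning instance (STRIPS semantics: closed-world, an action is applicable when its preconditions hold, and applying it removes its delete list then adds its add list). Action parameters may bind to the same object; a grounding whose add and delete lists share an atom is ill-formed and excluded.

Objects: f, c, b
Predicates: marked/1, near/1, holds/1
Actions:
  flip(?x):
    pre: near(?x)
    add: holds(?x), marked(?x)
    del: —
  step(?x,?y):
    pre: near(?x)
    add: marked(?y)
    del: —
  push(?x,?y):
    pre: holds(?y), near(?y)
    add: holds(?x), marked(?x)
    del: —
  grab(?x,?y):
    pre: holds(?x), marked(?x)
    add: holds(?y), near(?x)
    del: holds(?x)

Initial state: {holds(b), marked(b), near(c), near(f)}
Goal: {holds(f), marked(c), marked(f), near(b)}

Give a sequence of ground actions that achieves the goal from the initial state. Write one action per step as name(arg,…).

1. flip(f)  →  {holds(b), holds(f), marked(b), marked(f), near(c), near(f)}
2. flip(c)  →  {holds(b), holds(c), holds(f), marked(b), marked(c), marked(f), near(c), near(f)}
3. grab(b,f)  →  {holds(c), holds(f), marked(b), marked(c), marked(f), near(b), near(c), near(f)}

flip(f); flip(c); grab(b,f)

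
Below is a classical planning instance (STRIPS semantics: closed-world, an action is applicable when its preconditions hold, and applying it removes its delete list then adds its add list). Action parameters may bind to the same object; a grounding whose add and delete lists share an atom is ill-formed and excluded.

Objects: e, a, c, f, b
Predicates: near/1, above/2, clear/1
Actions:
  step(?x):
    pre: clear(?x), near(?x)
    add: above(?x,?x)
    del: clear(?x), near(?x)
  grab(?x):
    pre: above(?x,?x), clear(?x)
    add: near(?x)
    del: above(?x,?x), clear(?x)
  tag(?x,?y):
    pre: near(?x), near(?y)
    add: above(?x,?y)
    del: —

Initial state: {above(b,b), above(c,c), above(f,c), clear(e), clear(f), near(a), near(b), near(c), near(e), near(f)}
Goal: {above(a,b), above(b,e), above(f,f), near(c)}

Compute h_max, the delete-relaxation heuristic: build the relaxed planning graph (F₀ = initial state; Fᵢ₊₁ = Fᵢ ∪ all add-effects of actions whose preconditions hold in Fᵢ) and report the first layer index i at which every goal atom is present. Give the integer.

F0 = init (10 atoms)
F1 = F0 ∪ {above(a,a), above(a,b), above(a,c), above(a,e), above(a,f), above(b,a), above(b,c), above(b,e), above(b,f), above(c,a), above(c,b), above(c,e), above(c,f), above(e,a), above(e,b), above(e,c), above(e,e), above(e,f), above(f,a), above(f,b), above(f,e), above(f,f)}  (32 atoms)
goal ⊆ F1  ⇒  h_max = 1

1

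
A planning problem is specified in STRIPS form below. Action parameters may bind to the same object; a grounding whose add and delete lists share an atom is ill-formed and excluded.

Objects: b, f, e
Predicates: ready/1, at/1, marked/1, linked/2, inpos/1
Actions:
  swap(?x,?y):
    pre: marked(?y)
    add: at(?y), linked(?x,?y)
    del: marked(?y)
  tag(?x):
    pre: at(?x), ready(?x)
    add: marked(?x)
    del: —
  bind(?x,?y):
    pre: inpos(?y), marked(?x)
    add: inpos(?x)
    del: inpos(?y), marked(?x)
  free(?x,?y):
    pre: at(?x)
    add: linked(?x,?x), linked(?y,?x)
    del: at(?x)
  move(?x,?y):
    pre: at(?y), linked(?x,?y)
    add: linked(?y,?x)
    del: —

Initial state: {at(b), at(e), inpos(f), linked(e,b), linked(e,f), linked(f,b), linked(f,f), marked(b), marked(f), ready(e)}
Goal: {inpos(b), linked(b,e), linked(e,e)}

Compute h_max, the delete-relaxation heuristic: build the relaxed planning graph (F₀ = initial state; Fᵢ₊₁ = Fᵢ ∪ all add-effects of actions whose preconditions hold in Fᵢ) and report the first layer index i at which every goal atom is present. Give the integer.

1

F0 = init (10 atoms)
F1 = F0 ∪ {at(f), inpos(b), linked(b,b), linked(b,e), linked(b,f), linked(e,e), linked(f,e), marked(e)}  (18 atoms)
goal ⊆ F1  ⇒  h_max = 1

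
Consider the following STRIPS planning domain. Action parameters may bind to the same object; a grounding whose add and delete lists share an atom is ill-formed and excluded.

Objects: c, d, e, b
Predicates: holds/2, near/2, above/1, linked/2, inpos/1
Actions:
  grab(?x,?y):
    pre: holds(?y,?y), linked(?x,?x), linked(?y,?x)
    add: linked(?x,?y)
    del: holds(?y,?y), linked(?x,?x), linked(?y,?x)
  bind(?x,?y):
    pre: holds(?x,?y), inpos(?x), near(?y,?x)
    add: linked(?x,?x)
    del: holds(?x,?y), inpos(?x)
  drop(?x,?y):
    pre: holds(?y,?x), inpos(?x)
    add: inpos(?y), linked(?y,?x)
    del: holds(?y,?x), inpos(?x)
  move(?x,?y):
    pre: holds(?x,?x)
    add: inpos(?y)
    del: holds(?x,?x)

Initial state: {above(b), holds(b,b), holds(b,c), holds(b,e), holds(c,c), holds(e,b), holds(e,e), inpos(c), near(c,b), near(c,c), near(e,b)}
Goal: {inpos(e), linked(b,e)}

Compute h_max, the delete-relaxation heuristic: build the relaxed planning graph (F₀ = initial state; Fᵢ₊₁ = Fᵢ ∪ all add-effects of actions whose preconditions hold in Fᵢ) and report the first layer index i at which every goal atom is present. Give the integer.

2

F0 = init (11 atoms)
F1 = F0 ∪ {inpos(b), inpos(d), inpos(e), linked(b,c), linked(c,c)}  (16 atoms)
F2 = F1 ∪ {linked(b,b), linked(b,e), linked(c,b), linked(e,b)}  (20 atoms)
goal ⊆ F2  ⇒  h_max = 2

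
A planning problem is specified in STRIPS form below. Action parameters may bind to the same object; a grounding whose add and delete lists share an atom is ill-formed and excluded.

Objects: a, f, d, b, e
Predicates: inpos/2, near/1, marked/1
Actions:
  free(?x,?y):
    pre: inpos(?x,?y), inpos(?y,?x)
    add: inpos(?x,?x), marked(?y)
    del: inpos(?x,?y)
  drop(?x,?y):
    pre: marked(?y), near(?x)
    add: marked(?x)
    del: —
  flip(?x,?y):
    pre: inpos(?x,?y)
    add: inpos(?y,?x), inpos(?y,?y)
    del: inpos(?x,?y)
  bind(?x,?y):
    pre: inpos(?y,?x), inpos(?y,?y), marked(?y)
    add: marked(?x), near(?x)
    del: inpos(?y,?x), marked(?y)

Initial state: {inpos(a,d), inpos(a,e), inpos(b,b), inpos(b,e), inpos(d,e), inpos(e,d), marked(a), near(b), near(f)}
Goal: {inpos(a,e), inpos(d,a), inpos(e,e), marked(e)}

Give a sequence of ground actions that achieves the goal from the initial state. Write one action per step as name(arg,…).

1. free(d,e)  →  {inpos(a,d), inpos(a,e), inpos(b,b), inpos(b,e), inpos(d,d), inpos(e,d), marked(a), marked(e), near(b), near(f)}
2. flip(a,d)  →  {inpos(a,e), inpos(b,b), inpos(b,e), inpos(d,a), inpos(d,d), inpos(e,d), marked(a), marked(e), near(b), near(f)}
3. flip(b,e)  →  {inpos(a,e), inpos(b,b), inpos(d,a), inpos(d,d), inpos(e,b), inpos(e,d), inpos(e,e), marked(a), marked(e), near(b), near(f)}

free(d,e); flip(a,d); flip(b,e)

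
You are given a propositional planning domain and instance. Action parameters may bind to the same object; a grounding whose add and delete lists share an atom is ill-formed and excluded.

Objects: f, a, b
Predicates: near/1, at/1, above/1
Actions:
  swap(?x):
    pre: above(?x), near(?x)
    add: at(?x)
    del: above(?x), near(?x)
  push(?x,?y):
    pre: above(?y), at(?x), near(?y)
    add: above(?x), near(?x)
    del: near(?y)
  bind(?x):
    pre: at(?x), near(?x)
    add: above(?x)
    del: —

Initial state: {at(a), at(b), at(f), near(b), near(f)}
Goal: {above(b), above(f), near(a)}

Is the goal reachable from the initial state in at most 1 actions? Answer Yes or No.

1. bind(f)  →  {above(f), at(a), at(b), at(f), near(b), near(f)}
2. push(a,f)  →  {above(a), above(f), at(a), at(b), at(f), near(a), near(b)}
3. bind(b)  →  {above(a), above(b), above(f), at(a), at(b), at(f), near(a), near(b)}
optimal plan length = 3; 3 > 1

No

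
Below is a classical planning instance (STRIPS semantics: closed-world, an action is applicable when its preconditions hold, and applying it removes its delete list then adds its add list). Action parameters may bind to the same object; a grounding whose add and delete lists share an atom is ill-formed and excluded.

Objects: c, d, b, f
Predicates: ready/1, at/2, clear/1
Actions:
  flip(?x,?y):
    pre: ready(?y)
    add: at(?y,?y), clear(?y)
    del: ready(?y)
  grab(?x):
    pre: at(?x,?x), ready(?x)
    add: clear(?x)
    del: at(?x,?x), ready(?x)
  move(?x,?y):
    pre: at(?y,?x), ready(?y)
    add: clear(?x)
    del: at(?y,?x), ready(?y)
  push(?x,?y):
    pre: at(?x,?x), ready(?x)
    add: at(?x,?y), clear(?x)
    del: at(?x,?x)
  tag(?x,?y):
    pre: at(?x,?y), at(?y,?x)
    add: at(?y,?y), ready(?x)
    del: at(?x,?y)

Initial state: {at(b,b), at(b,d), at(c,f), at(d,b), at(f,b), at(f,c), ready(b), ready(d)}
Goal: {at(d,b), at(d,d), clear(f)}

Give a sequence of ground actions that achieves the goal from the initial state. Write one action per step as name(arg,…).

1. flip(c,d)  →  {at(b,b), at(b,d), at(c,f), at(d,b), at(d,d), at(f,b), at(f,c), clear(d), ready(b)}
2. push(b,f)  →  {at(b,d), at(b,f), at(c,f), at(d,b), at(d,d), at(f,b), at(f,c), clear(b), clear(d), ready(b)}
3. move(f,b)  →  {at(b,d), at(c,f), at(d,b), at(d,d), at(f,b), at(f,c), clear(b), clear(d), clear(f)}

flip(c,d); push(b,f); move(f,b)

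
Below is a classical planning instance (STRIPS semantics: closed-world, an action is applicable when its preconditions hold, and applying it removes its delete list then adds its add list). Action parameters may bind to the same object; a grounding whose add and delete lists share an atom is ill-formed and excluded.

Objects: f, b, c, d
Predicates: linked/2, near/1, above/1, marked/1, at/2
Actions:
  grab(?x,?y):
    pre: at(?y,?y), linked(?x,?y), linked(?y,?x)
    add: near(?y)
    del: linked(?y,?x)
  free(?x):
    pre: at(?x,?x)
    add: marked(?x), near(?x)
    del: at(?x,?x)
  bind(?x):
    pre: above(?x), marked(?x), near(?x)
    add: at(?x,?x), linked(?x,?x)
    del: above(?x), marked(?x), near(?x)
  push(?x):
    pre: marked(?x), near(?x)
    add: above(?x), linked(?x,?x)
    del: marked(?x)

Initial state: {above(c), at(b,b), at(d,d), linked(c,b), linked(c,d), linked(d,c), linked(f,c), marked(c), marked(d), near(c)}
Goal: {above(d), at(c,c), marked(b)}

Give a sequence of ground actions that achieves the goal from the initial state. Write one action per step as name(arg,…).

grab(c,d); free(b); bind(c); push(d)

1. grab(c,d)  →  {above(c), at(b,b), at(d,d), linked(c,b), linked(c,d), linked(f,c), marked(c), marked(d), near(c), near(d)}
2. free(b)  →  {above(c), at(d,d), linked(c,b), linked(c,d), linked(f,c), marked(b), marked(c), marked(d), near(b), near(c), near(d)}
3. bind(c)  →  {at(c,c), at(d,d), linked(c,b), linked(c,c), linked(c,d), linked(f,c), marked(b), marked(d), near(b), near(d)}
4. push(d)  →  {above(d), at(c,c), at(d,d), linked(c,b), linked(c,c), linked(c,d), linked(d,d), linked(f,c), marked(b), near(b), near(d)}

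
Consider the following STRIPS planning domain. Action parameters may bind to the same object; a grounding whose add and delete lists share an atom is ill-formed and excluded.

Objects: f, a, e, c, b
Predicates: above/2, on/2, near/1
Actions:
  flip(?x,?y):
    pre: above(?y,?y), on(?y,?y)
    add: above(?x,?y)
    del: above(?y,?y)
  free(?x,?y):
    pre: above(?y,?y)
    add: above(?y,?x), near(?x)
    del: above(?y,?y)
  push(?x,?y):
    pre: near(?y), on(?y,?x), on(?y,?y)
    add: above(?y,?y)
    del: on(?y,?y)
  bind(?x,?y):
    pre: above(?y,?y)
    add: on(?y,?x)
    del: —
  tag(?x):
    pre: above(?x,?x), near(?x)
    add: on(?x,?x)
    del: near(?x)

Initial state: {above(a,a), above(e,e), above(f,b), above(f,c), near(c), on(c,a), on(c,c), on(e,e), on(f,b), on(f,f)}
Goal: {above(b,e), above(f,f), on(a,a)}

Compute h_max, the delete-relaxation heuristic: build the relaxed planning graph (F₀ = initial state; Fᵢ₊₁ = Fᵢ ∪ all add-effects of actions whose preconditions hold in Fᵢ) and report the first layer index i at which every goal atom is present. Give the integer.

2

F0 = init (10 atoms)
F1 = F0 ∪ {above(a,b), above(a,c), above(a,e), above(a,f), above(b,e), above(c,c), above(c,e), above(e,a), above(e,b), above(e,c), above(e,f), above(f,e), near(a), near(b), near(e), near(f), on(a,a), on(a,b), on(a,c), on(a,e), on(a,f), on(e,a), on(e,b), on(e,c), on(e,f)}  (35 atoms)
F2 = F1 ∪ {above(b,a), above(b,c), above(c,a), above(c,b), above(c,f), above(f,a), above(f,f), on(c,b), on(c,e), on(c,f)}  (45 atoms)
goal ⊆ F2  ⇒  h_max = 2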